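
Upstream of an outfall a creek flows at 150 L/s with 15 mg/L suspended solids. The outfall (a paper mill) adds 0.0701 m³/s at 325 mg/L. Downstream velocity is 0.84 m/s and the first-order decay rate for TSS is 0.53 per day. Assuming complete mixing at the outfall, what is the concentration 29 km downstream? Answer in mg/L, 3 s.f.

92.0 mg/L

150 L/s = 0.15 m³/s.
After complete mixing, C₀ = (0.0701·325 + 0.15·15) / 0.2201 = 113.7 mg/L.
Travel time t = 2.9e+04 m / 0.84 m/s = 3.452e+04 s = 0.3996 d.
C = 113.7·exp(−0.53·0.3996) = 113.7·0.8091 = 92.03 mg/L.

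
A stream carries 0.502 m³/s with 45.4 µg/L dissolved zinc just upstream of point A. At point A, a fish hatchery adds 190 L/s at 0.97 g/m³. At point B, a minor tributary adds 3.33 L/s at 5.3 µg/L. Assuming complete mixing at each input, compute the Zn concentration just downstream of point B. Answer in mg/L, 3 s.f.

45.4 µg/L = 0.0454 mg/L.
190 L/s = 0.19 m³/s.
After input A: C = (0.502·0.0454 + 0.19·0.97) / 0.692 = 0.2993 mg/L.
3.33 L/s = 0.00333 m³/s.
5.3 µg/L = 0.0053 mg/L.
After input B: C = (0.692·0.2993 + 0.00333·0.0053) / 0.6953 = 0.2979 mg/L.

0.298 mg/L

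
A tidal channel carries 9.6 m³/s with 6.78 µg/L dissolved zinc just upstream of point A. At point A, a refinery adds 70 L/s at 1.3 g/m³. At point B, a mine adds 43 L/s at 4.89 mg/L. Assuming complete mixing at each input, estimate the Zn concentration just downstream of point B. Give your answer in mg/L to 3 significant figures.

6.78 µg/L = 0.00678 mg/L.
70 L/s = 0.07 m³/s.
After input A: C = (9.6·0.00678 + 0.07·1.3) / 9.67 = 0.01614 mg/L.
43 L/s = 0.043 m³/s.
After input B: C = (9.67·0.01614 + 0.043·4.89) / 9.713 = 0.03772 mg/L.

0.0377 mg/L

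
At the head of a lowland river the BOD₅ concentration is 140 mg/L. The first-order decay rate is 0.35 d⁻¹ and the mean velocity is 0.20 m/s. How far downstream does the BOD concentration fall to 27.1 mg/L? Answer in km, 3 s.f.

81.1 km

From C = C₀·e^(−kt), t = ln(C₀/C)/k = ln(140/27.1)/0.35 = 1.642/0.35 = 4.692 d.
Distance = v·t = 0.20 m/s × 4.054e+05 s = 8.107e+04 m = 81.07 km.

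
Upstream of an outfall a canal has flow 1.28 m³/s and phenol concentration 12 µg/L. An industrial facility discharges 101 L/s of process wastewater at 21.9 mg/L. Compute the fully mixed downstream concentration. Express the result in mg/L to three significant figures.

101 L/s = 0.101 m³/s.
12 µg/L = 0.012 mg/L.
Conservation of mass across the mixing zone: C = (0.101·21.9 + 1.28·0.012) / (0.101 + 1.28) = 2.227/1.381 = 1.613 mg/L.

1.61 mg/L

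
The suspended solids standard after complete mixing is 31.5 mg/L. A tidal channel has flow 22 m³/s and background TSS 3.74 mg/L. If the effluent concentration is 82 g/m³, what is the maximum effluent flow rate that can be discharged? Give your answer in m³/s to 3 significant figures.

12.1 m³/s

Mass balance at complete mixing: C_std·(Q_w + Q_r) = Q_w·C_e + Q_r·C_b.
Rearranging, Q_w = Q_r·(C_std − C_b)/(C_e − C_std) = 22·(31.5 − 3.74) / (82 − 31.5) = 12.09 m³/s.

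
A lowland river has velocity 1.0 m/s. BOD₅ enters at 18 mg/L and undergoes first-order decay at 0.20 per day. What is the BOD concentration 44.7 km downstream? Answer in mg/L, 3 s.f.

Travel time t = 44.7 km / 1.0 m/s = 4.47e+04/1.0 = 4.47e+04 s = 0.5174 d.
First-order decay: C = 18·exp(−0.20·0.5174) = 18·0.9017 = 16.23 mg/L.

16.2 mg/L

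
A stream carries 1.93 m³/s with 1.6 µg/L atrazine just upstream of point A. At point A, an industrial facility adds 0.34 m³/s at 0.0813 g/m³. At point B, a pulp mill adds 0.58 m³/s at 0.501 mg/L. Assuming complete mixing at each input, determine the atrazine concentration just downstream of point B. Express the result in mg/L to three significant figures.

1.6 µg/L = 0.0016 mg/L.
After input A: C = (1.93·0.0016 + 0.34·0.0813) / 2.27 = 0.01354 mg/L.
After input B: C = (2.27·0.01354 + 0.58·0.501) / 2.85 = 0.1127 mg/L.

0.113 mg/L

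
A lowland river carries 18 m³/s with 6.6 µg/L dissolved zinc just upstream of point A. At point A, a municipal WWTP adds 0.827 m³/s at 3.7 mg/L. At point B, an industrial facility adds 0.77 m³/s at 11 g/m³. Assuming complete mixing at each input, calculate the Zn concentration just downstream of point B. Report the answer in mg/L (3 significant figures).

6.6 µg/L = 0.0066 mg/L.
After input A: C = (18·0.0066 + 0.827·3.7) / 18.83 = 0.1688 mg/L.
After input B: C = (18.83·0.1688 + 0.77·11) / 19.6 = 0.5944 mg/L.

0.594 mg/L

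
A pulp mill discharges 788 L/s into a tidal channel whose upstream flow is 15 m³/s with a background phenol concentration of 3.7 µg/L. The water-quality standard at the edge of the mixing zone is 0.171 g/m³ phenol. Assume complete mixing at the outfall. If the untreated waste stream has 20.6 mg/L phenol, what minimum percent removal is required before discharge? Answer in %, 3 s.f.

788 L/s = 0.788 m³/s.
3.7 µg/L = 0.0037 mg/L.
Mass balance: 0.171·15.79 = 0.788·Cₑ + 15·0.0037.
Cₑ = (2.7 − 0.0555) / 0.788 = 3.356 mg/L.
Required removal = 1 − 3.356/20.6 = 83.71 %.

83.7 %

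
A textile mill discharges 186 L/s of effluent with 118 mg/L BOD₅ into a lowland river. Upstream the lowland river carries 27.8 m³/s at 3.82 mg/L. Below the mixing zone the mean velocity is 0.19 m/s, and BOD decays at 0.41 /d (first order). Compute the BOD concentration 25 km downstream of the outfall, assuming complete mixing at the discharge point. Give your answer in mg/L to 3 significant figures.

2.45 mg/L

186 L/s = 0.186 m³/s.
After complete mixing, C₀ = (0.186·118 + 27.8·3.82) / 27.99 = 4.579 mg/L.
Travel time t = 2.5e+04 m / 0.19 m/s = 1.316e+05 s = 1.523 d.
C = 4.579·exp(−0.41·1.523) = 4.579·0.5356 = 2.452 mg/L.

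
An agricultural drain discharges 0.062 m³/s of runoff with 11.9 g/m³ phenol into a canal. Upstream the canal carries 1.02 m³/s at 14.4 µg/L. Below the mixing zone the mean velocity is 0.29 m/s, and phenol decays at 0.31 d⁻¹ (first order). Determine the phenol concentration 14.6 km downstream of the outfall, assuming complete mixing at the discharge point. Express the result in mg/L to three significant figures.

0.581 mg/L

14.4 µg/L = 0.0144 mg/L.
After complete mixing, C₀ = (0.062·11.9 + 1.02·0.0144) / 1.082 = 0.6955 mg/L.
Travel time t = 1.46e+04 m / 0.29 m/s = 5.034e+04 s = 0.5827 d.
C = 0.6955·exp(−0.31·0.5827) = 0.6955·0.8347 = 0.5805 mg/L.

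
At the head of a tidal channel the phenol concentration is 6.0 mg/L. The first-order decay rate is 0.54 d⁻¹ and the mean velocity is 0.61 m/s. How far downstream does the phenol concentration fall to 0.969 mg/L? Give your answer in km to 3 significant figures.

178 km

From C = C₀·e^(−kt), t = ln(C₀/C)/k = ln(6.0/0.969)/0.54 = 1.823/0.54 = 3.376 d.
Distance = v·t = 0.61 m/s × 2.917e+05 s = 1.779e+05 m = 177.9 km.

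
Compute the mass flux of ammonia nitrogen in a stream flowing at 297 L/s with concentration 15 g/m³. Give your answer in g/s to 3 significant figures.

4.46 g/s

297 L/s = 0.297 m³/s.
Mass flux = Q·C = 0.297 m³/s × 15 g/m³ = 4.455 g/s.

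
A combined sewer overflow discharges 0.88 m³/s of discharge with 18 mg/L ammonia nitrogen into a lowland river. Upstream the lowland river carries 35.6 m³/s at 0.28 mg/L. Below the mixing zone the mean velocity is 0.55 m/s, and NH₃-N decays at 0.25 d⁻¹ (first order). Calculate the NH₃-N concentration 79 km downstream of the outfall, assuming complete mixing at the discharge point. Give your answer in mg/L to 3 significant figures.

0.467 mg/L

After complete mixing, C₀ = (0.88·18 + 35.6·0.28) / 36.48 = 0.7075 mg/L.
Travel time t = 7.9e+04 m / 0.55 m/s = 1.436e+05 s = 1.662 d.
C = 0.7075·exp(−0.25·1.662) = 0.7075·0.6599 = 0.4669 mg/L.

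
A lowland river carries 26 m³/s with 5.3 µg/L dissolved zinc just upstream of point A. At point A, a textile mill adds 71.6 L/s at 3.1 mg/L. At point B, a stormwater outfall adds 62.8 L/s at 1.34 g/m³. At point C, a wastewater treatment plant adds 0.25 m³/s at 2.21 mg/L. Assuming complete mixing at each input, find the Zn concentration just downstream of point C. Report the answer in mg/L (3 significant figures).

0.0378 mg/L

5.3 µg/L = 0.0053 mg/L.
71.6 L/s = 0.0716 m³/s.
After input A: C = (26·0.0053 + 0.0716·3.1) / 26.07 = 0.0138 mg/L.
62.8 L/s = 0.0628 m³/s.
After input B: C = (26.07·0.0138 + 0.0628·1.34) / 26.13 = 0.01699 mg/L.
After input C: C = (26.13·0.01699 + 0.25·2.21) / 26.38 = 0.03777 mg/L.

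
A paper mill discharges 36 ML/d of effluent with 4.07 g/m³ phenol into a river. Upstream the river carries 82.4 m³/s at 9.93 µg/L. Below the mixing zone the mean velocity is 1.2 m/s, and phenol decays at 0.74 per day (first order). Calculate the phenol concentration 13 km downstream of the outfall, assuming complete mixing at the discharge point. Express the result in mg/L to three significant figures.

0.0277 mg/L

36 ML/d = 0.4167 m³/s.
9.93 µg/L = 0.00993 mg/L.
After complete mixing, C₀ = (0.4167·4.07 + 82.4·0.00993) / 82.82 = 0.03036 mg/L.
Travel time t = 1.3e+04 m / 1.2 m/s = 1.083e+04 s = 0.1254 d.
C = 0.03036·exp(−0.74·0.1254) = 0.03036·0.9114 = 0.02767 mg/L.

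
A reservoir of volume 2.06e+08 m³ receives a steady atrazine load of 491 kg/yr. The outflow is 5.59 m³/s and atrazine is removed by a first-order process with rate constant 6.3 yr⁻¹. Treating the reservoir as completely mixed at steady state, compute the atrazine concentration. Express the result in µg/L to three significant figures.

0.333 µg/L

Outflow Q = 5.59 m³/s × 3.156e+07 s/yr = 1.764e+08 m³/yr.
Steady-state CSTR mass balance: W = Q·C + k·V·C, so C = W/(Q + kV).
Q + kV = 1.764e+08 + 6.3·2.06e+08 = 1.474e+09 m³/yr.
C = 491/1.474e+09 = 3.331e-07 kg/m³ = 0.0003331 mg/L = 0.3331 µg/L.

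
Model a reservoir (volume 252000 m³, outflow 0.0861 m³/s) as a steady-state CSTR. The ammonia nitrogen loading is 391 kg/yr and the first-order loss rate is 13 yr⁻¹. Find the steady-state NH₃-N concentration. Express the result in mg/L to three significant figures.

Outflow Q = 0.0861 m³/s × 3.156e+07 s/yr = 2.717e+06 m³/yr.
Steady-state CSTR mass balance: W = Q·C + k·V·C, so C = W/(Q + kV).
Q + kV = 2.717e+06 + 13·252000 = 5.993e+06 m³/yr.
C = 391/5.993e+06 = 6.524e-05 kg/m³ = 0.06524 mg/L.

0.0652 mg/L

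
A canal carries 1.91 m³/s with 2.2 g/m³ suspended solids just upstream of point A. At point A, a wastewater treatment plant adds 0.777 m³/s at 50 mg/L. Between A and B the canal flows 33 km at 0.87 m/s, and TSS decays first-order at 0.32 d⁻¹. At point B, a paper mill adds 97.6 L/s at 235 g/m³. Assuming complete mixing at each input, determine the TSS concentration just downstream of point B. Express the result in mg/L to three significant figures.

21.7 mg/L

After input A: C = (1.91·2.2 + 0.777·50) / 2.687 = 16.02 mg/L.
Over the 33 km reach to input B (t = 3.793e+04 s = 0.439 d), decay gives C = 16.02·exp(−0.32·0.439) = 13.92 mg/L.
97.6 L/s = 0.0976 m³/s.
After input B: C = (2.687·13.92 + 0.0976·235) / 2.785 = 21.67 mg/L.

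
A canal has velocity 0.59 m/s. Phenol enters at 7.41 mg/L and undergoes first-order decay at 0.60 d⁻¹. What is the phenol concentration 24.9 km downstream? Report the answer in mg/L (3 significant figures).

Travel time t = 24.9 km / 0.59 m/s = 2.49e+04/0.59 = 4.22e+04 s = 0.4885 d.
First-order decay: C = 7.41·exp(−0.60·0.4885) = 7.41·0.746 = 5.528 mg/L.

5.53 mg/L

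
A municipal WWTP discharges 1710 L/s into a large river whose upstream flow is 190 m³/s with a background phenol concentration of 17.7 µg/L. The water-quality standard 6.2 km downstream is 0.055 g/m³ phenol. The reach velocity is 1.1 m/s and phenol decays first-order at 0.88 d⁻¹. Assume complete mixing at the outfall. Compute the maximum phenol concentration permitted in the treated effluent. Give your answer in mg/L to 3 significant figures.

1710 L/s = 1.71 m³/s.
17.7 µg/L = 0.0177 mg/L.
Travel time to the compliance point: t = 6200/1.1 = 5636 s = 0.06524 d; decay factor exp(−0.88·0.06524) = 0.9442.
So the concentration just after mixing may be at most 0.055/0.9442 = 0.05825 mg/L.
Mass balance: 0.05825·191.7 = 1.71·Cₑ + 190·0.0177.
Cₑ = (11.17 − 3.363) / 1.71 = 4.564 mg/L.

4.56 mg/L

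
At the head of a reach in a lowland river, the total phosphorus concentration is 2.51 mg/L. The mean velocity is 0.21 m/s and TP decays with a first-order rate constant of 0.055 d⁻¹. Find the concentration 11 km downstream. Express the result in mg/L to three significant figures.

2.43 mg/L

Travel time t = 11 km / 0.21 m/s = 1.1e+04/0.21 = 5.238e+04 s = 0.6063 d.
First-order decay: C = 2.51·exp(−0.055·0.6063) = 2.51·0.9672 = 2.428 mg/L.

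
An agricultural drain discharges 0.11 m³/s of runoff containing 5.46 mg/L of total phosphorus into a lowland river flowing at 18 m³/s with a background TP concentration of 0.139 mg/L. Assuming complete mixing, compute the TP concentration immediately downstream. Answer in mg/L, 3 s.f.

Flow-weighted mixing gives C = (0.11·5.46 + 18·0.139) / (0.11 + 18) = 3.103/18.11 = 0.1713 mg/L.

0.171 mg/L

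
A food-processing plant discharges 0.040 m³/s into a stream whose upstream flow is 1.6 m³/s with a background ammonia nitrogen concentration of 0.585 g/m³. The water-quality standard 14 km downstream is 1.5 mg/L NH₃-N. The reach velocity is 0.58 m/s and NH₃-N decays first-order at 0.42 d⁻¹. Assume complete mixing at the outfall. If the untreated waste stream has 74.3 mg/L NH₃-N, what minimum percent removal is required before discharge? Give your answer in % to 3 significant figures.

38.4 %

Travel time to the compliance point: t = 1.4e+04/0.58 = 2.414e+04 s = 0.2794 d; decay factor exp(−0.42·0.2794) = 0.8893.
So the concentration just after mixing may be at most 1.5/0.8893 = 1.687 mg/L.
Mass balance: 1.687·1.64 = 0.04·Cₑ + 1.6·0.585.
Cₑ = (2.766 − 0.936) / 0.04 = 45.76 mg/L.
Required removal = 1 − 45.76/74.3 = 38.42 %.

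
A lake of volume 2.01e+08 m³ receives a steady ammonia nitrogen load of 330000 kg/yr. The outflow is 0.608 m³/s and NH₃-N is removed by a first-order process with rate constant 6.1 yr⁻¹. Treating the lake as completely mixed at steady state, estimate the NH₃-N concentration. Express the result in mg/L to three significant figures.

Outflow Q = 0.608 m³/s × 3.156e+07 s/yr = 1.919e+07 m³/yr.
Steady-state CSTR mass balance: W = Q·C + k·V·C, so C = W/(Q + kV).
Q + kV = 1.919e+07 + 6.1·2.01e+08 = 1.245e+09 m³/yr.
C = 330000/1.245e+09 = 0.000265 kg/m³ = 0.265 mg/L.

0.265 mg/L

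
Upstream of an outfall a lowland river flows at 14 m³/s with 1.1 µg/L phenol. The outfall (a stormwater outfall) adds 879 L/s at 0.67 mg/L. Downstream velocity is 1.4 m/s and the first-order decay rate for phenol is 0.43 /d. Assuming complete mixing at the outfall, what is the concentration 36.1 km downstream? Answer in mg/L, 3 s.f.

0.0357 mg/L

879 L/s = 0.879 m³/s.
1.1 µg/L = 0.0011 mg/L.
After complete mixing, C₀ = (0.879·0.67 + 14·0.0011) / 14.88 = 0.04062 mg/L.
Travel time t = 3.61e+04 m / 1.4 m/s = 2.579e+04 s = 0.2984 d.
C = 0.04062·exp(−0.43·0.2984) = 0.04062·0.8796 = 0.03572 mg/L.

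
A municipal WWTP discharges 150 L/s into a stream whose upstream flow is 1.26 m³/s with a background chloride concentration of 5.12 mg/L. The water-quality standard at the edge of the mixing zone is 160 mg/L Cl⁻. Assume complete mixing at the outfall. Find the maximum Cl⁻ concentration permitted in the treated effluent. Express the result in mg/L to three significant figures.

1460 mg/L

150 L/s = 0.15 m³/s.
Mass balance: 160·1.41 = 0.15·Cₑ + 1.26·5.12.
Cₑ = (225.6 − 6.451) / 0.15 = 1461 mg/L.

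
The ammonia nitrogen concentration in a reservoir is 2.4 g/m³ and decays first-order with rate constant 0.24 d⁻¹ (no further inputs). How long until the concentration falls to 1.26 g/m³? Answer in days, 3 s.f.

2.68 d

t = ln(C₀/C)/k = ln(2.4/1.26)/0.24 = 0.6444/0.24 = 2.685 d.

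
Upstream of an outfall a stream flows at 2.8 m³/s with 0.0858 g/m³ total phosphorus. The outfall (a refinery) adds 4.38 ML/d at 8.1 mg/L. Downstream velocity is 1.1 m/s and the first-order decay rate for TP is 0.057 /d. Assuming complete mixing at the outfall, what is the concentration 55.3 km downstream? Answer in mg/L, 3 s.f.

4.38 ML/d = 0.05069 m³/s.
After complete mixing, C₀ = (0.05069·8.1 + 2.8·0.0858) / 2.851 = 0.2283 mg/L.
Travel time t = 5.53e+04 m / 1.1 m/s = 5.027e+04 s = 0.5819 d.
C = 0.2283·exp(−0.057·0.5819) = 0.2283·0.9674 = 0.2209 mg/L.

0.221 mg/L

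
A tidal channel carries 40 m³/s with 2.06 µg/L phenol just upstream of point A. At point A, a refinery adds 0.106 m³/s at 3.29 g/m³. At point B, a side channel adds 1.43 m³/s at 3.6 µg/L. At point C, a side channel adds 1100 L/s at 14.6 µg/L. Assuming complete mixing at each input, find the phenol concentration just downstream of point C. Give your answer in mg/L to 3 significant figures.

2.06 µg/L = 0.00206 mg/L.
After input A: C = (40·0.00206 + 0.106·3.29) / 40.11 = 0.01075 mg/L.
3.6 µg/L = 0.0036 mg/L.
After input B: C = (40.11·0.01075 + 1.43·0.0036) / 41.54 = 0.0105 mg/L.
1100 L/s = 1.1 m³/s.
14.6 µg/L = 0.0146 mg/L.
After input C: C = (41.54·0.0105 + 1.1·0.0146) / 42.64 = 0.01061 mg/L.

0.0106 mg/L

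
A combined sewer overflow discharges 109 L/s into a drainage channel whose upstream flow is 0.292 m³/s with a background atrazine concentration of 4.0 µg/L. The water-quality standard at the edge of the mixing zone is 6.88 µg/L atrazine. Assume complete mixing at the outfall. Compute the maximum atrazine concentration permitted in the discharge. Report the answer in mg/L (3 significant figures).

109 L/s = 0.109 m³/s.
4.0 µg/L = 0.004 mg/L.
6.88 µg/L = 0.00688 mg/L.
Mass balance: 0.00688·0.401 = 0.109·Cₑ + 0.292·0.004.
Cₑ = (0.002759 − 0.001168) / 0.109 = 0.0146 mg/L.

0.0146 mg/L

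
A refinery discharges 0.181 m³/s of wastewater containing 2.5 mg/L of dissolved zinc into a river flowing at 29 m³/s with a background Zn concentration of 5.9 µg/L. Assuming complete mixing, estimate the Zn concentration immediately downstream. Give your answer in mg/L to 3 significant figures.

0.0214 mg/L

5.9 µg/L = 0.0059 mg/L.
Conservation of mass across the mixing zone: C = (0.181·2.5 + 29·0.0059) / (0.181 + 29) = 0.6236/29.18 = 0.02137 mg/L.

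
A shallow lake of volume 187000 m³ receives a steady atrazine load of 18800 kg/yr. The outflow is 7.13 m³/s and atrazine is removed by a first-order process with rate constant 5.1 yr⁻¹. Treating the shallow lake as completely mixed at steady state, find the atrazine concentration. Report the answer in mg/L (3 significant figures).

Outflow Q = 7.13 m³/s × 3.156e+07 s/yr = 2.25e+08 m³/yr.
Steady-state CSTR mass balance: W = Q·C + k·V·C, so C = W/(Q + kV).
Q + kV = 2.25e+08 + 5.1·187000 = 2.26e+08 m³/yr.
C = 18800/2.26e+08 = 8.32e-05 kg/m³ = 0.0832 mg/L.

0.0832 mg/L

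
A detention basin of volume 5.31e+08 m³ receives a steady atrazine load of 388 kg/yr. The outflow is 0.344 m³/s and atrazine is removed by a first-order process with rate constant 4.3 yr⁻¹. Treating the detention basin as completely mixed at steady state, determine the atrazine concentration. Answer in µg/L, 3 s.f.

Outflow Q = 0.344 m³/s × 3.156e+07 s/yr = 1.086e+07 m³/yr.
Steady-state CSTR mass balance: W = Q·C + k·V·C, so C = W/(Q + kV).
Q + kV = 1.086e+07 + 4.3·5.31e+08 = 2.294e+09 m³/yr.
C = 388/2.294e+09 = 1.691e-07 kg/m³ = 0.0001691 mg/L = 0.1691 µg/L.

0.169 µg/L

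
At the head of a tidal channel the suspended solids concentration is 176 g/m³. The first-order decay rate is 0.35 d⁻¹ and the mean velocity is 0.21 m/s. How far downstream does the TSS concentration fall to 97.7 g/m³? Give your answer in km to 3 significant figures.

From C = C₀·e^(−kt), t = ln(C₀/C)/k = ln(176/97.7)/0.35 = 0.5886/0.35 = 1.682 d.
Distance = v·t = 0.21 m/s × 1.453e+05 s = 3.051e+04 m = 30.51 km.

30.5 km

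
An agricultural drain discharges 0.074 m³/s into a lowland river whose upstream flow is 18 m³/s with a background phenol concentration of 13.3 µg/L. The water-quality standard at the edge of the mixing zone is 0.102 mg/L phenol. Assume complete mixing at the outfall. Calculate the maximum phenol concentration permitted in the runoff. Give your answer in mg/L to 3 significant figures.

13.3 µg/L = 0.0133 mg/L.
Mass balance: 0.102·18.07 = 0.074·Cₑ + 18·0.0133.
Cₑ = (1.844 − 0.2394) / 0.074 = 21.68 mg/L.

21.7 mg/L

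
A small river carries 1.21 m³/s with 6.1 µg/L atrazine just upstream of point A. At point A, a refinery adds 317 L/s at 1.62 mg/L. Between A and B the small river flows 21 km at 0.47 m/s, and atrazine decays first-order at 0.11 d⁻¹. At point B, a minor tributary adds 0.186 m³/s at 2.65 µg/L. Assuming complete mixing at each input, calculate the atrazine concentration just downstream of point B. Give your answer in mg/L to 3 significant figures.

6.1 µg/L = 0.0061 mg/L.
317 L/s = 0.317 m³/s.
After input A: C = (1.21·0.0061 + 0.317·1.62) / 1.527 = 0.3411 mg/L.
Over the 21 km reach to input B (t = 4.468e+04 s = 0.5171 d), decay gives C = 0.3411·exp(−0.11·0.5171) = 0.3223 mg/L.
2.65 µg/L = 0.00265 mg/L.
After input B: C = (1.527·0.3223 + 0.186·0.00265) / 1.713 = 0.2876 mg/L.

0.288 mg/L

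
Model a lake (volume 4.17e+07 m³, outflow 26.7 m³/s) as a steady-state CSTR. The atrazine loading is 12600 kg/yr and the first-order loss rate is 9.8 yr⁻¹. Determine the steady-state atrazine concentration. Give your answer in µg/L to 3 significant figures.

Outflow Q = 26.7 m³/s × 3.156e+07 s/yr = 8.426e+08 m³/yr.
Steady-state CSTR mass balance: W = Q·C + k·V·C, so C = W/(Q + kV).
Q + kV = 8.426e+08 + 9.8·4.17e+07 = 1.251e+09 m³/yr.
C = 12600/1.251e+09 = 1.007e-05 kg/m³ = 0.01007 mg/L = 10.07 µg/L.

10.1 µg/L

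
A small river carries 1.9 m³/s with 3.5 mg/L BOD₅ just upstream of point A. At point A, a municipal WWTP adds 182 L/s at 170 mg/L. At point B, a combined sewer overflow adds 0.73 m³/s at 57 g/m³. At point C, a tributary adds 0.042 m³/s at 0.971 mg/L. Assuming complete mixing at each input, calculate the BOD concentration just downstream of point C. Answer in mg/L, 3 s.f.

27.8 mg/L

182 L/s = 0.182 m³/s.
After input A: C = (1.9·3.5 + 0.182·170) / 2.082 = 18.05 mg/L.
After input B: C = (2.082·18.05 + 0.73·57) / 2.812 = 28.17 mg/L.
After input C: C = (2.812·28.17 + 0.042·0.971) / 2.854 = 27.76 mg/L.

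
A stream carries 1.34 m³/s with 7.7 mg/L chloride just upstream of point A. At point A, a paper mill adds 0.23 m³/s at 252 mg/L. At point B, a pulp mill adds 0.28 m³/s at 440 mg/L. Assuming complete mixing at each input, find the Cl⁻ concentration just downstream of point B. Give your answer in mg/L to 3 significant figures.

After input A: C = (1.34·7.7 + 0.23·252) / 1.57 = 43.49 mg/L.
After input B: C = (1.57·43.49 + 0.28·440) / 1.85 = 103.5 mg/L.

104 mg/L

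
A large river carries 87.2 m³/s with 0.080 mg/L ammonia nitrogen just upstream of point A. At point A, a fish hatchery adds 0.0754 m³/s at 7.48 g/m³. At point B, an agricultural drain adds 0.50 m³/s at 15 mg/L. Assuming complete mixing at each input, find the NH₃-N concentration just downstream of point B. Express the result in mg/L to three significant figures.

0.171 mg/L

After input A: C = (87.2·0.08 + 0.0754·7.48) / 87.28 = 0.08639 mg/L.
After input B: C = (87.28·0.08639 + 0.5·15) / 87.78 = 0.1713 mg/L.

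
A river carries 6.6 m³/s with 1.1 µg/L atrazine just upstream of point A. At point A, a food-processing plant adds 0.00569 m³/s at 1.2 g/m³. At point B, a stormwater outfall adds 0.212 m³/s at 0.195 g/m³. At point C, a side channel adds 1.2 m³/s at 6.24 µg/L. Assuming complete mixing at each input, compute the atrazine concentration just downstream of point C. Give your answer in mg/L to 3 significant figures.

0.00785 mg/L

1.1 µg/L = 0.0011 mg/L.
After input A: C = (6.6·0.0011 + 0.00569·1.2) / 6.606 = 0.002133 mg/L.
After input B: C = (6.606·0.002133 + 0.212·0.195) / 6.818 = 0.00813 mg/L.
6.24 µg/L = 0.00624 mg/L.
After input C: C = (6.818·0.00813 + 1.2·0.00624) / 8.018 = 0.007847 mg/L.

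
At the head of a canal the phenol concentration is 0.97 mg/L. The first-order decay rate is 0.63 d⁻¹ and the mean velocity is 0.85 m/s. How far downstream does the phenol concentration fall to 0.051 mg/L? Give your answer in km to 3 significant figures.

343 km

From C = C₀·e^(−kt), t = ln(C₀/C)/k = ln(0.97/0.051)/0.63 = 2.945/0.63 = 4.675 d.
Distance = v·t = 0.85 m/s × 4.04e+05 s = 3.434e+05 m = 343.4 km.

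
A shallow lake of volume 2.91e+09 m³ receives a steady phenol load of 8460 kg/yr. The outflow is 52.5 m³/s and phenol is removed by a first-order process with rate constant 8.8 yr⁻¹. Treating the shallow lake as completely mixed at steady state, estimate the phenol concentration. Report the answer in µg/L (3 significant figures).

Outflow Q = 52.5 m³/s × 3.156e+07 s/yr = 1.657e+09 m³/yr.
Steady-state CSTR mass balance: W = Q·C + k·V·C, so C = W/(Q + kV).
Q + kV = 1.657e+09 + 8.8·2.91e+09 = 2.726e+10 m³/yr.
C = 8460/2.726e+10 = 3.103e-07 kg/m³ = 0.0003103 mg/L = 0.3103 µg/L.

0.310 µg/L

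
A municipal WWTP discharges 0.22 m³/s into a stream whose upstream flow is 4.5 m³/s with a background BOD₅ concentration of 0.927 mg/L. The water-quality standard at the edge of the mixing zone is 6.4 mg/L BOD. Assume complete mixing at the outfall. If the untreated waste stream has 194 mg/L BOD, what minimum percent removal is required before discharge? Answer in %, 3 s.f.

39.0 %

Mass balance: 6.4·4.72 = 0.22·Cₑ + 4.5·0.927.
Cₑ = (30.21 − 4.171) / 0.22 = 118.3 mg/L.
Required removal = 1 − 118.3/194 = 39 %.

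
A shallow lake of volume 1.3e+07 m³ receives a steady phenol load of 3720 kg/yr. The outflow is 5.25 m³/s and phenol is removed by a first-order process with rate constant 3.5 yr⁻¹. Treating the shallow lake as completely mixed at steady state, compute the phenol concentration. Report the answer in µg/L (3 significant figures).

17.6 µg/L

Outflow Q = 5.25 m³/s × 3.156e+07 s/yr = 1.657e+08 m³/yr.
Steady-state CSTR mass balance: W = Q·C + k·V·C, so C = W/(Q + kV).
Q + kV = 1.657e+08 + 3.5·1.3e+07 = 2.112e+08 m³/yr.
C = 3720/2.112e+08 = 1.762e-05 kg/m³ = 0.01762 mg/L = 17.62 µg/L.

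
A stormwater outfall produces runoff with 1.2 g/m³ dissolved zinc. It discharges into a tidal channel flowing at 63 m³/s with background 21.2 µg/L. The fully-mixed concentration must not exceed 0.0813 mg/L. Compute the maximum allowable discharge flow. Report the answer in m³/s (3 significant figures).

21.2 µg/L = 0.0212 mg/L.
Mass balance at complete mixing: C_std·(Q_w + Q_r) = Q_w·C_e + Q_r·C_b.
Rearranging, Q_w = Q_r·(C_std − C_b)/(C_e − C_std) = 63·(0.0813 − 0.0212) / (1.2 − 0.0813) = 3.385 m³/s.

3.38 m³/s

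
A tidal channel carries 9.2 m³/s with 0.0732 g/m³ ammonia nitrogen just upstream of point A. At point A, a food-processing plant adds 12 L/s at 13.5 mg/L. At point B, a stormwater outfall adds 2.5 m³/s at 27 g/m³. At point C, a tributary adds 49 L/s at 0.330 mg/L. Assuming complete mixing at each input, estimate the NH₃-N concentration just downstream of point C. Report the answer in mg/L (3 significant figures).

5.81 mg/L

12 L/s = 0.012 m³/s.
After input A: C = (9.2·0.0732 + 0.012·13.5) / 9.212 = 0.09069 mg/L.
After input B: C = (9.212·0.09069 + 2.5·27) / 11.71 = 5.835 mg/L.
49 L/s = 0.049 m³/s.
After input C: C = (11.71·5.835 + 0.049·0.33) / 11.76 = 5.812 mg/L.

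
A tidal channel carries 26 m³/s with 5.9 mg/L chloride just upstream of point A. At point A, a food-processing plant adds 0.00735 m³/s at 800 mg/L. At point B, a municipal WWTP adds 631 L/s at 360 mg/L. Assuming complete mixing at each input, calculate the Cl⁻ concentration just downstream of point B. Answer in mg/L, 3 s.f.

After input A: C = (26·5.9 + 0.00735·800) / 26.01 = 6.124 mg/L.
631 L/s = 0.631 m³/s.
After input B: C = (26.01·6.124 + 0.631·360) / 26.64 = 14.51 mg/L.

14.5 mg/L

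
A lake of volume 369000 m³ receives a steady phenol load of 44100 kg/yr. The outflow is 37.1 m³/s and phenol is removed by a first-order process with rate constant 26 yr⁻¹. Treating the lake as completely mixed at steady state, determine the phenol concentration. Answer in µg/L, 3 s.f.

Outflow Q = 37.1 m³/s × 3.156e+07 s/yr = 1.171e+09 m³/yr.
Steady-state CSTR mass balance: W = Q·C + k·V·C, so C = W/(Q + kV).
Q + kV = 1.171e+09 + 26·369000 = 1.18e+09 m³/yr.
C = 44100/1.18e+09 = 3.736e-05 kg/m³ = 0.03736 mg/L = 37.36 µg/L.

37.4 µg/L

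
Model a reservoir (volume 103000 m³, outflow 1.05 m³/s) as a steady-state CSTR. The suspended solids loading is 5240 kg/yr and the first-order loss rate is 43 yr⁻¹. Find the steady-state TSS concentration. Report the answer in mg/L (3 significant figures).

0.139 mg/L

Outflow Q = 1.05 m³/s × 3.156e+07 s/yr = 3.314e+07 m³/yr.
Steady-state CSTR mass balance: W = Q·C + k·V·C, so C = W/(Q + kV).
Q + kV = 3.314e+07 + 43·103000 = 3.756e+07 m³/yr.
C = 5240/3.756e+07 = 0.0001395 kg/m³ = 0.1395 mg/L.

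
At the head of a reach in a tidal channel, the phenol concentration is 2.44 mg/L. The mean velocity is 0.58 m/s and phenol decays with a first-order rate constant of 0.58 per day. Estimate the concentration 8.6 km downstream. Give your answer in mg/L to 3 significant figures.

2.21 mg/L

Travel time t = 8.6 km / 0.58 m/s = 8600/0.58 = 1.483e+04 s = 0.1716 d.
First-order decay: C = 2.44·exp(−0.58·0.1716) = 2.44·0.9053 = 2.209 mg/L.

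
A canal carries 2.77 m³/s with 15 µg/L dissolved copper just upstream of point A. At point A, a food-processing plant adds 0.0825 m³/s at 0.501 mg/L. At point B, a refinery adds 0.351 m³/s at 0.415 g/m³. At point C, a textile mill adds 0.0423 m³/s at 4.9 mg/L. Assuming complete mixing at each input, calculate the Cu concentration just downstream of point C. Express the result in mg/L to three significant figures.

0.134 mg/L

15 µg/L = 0.015 mg/L.
After input A: C = (2.77·0.015 + 0.0825·0.501) / 2.853 = 0.02906 mg/L.
After input B: C = (2.853·0.02906 + 0.351·0.415) / 3.204 = 0.07134 mg/L.
After input C: C = (3.204·0.07134 + 0.0423·4.9) / 3.246 = 0.1343 mg/L.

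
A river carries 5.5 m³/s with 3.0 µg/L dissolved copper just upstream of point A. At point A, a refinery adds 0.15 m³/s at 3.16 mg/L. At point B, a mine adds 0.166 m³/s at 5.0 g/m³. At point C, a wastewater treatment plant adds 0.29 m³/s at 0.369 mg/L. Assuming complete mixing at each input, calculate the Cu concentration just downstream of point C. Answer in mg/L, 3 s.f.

3.0 µg/L = 0.003 mg/L.
After input A: C = (5.5·0.003 + 0.15·3.16) / 5.65 = 0.08681 mg/L.
After input B: C = (5.65·0.08681 + 0.166·5) / 5.816 = 0.227 mg/L.
After input C: C = (5.816·0.227 + 0.29·0.369) / 6.106 = 0.2338 mg/L.

0.234 mg/L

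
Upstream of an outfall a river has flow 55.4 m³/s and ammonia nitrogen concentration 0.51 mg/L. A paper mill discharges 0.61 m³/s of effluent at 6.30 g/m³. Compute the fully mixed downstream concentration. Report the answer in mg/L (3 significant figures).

0.573 mg/L

Conservation of mass across the mixing zone: C = (0.61·6.3 + 55.4·0.51) / (0.61 + 55.4) = 32.1/56.01 = 0.5731 mg/L.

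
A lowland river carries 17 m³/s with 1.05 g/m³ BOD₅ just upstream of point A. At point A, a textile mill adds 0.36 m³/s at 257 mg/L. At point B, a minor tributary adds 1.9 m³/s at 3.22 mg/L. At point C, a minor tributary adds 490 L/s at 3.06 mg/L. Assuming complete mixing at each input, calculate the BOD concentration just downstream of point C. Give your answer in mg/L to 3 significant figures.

After input A: C = (17·1.05 + 0.36·257) / 17.36 = 6.358 mg/L.
After input B: C = (17.36·6.358 + 1.9·3.22) / 19.26 = 6.048 mg/L.
490 L/s = 0.49 m³/s.
After input C: C = (19.26·6.048 + 0.49·3.06) / 19.75 = 5.974 mg/L.

5.97 mg/L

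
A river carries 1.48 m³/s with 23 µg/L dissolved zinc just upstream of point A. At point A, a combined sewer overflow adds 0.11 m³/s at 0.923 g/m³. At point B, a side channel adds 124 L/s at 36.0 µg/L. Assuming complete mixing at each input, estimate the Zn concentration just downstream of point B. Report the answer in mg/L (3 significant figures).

0.0817 mg/L

23 µg/L = 0.023 mg/L.
After input A: C = (1.48·0.023 + 0.11·0.923) / 1.59 = 0.08526 mg/L.
124 L/s = 0.124 m³/s.
36.0 µg/L = 0.036 mg/L.
After input B: C = (1.59·0.08526 + 0.124·0.036) / 1.714 = 0.0817 mg/L.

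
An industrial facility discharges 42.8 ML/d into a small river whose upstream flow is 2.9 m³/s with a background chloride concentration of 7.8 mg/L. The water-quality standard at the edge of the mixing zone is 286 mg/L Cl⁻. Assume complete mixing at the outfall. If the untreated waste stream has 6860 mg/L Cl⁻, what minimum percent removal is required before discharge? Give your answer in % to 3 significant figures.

72.1 %

42.8 ML/d = 0.4954 m³/s.
Mass balance: 286·3.395 = 0.4954·Cₑ + 2.9·7.8.
Cₑ = (971.1 − 22.62) / 0.4954 = 1915 mg/L.
Required removal = 1 − 1915/6860 = 72.09 %.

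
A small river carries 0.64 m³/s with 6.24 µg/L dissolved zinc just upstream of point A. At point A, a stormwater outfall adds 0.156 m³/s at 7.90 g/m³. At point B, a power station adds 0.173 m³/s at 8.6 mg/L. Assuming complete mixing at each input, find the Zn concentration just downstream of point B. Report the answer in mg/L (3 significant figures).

6.24 µg/L = 0.00624 mg/L.
After input A: C = (0.64·0.00624 + 0.156·7.9) / 0.796 = 1.553 mg/L.
After input B: C = (0.796·1.553 + 0.173·8.6) / 0.969 = 2.811 mg/L.

2.81 mg/L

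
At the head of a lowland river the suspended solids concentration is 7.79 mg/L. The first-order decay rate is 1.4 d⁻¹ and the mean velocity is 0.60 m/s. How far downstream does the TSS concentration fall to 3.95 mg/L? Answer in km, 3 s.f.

From C = C₀·e^(−kt), t = ln(C₀/C)/k = ln(7.79/3.95)/1.4 = 0.6791/1.4 = 0.4851 d.
Distance = v·t = 0.60 m/s × 4.191e+04 s = 2.515e+04 m = 25.15 km.

25.1 km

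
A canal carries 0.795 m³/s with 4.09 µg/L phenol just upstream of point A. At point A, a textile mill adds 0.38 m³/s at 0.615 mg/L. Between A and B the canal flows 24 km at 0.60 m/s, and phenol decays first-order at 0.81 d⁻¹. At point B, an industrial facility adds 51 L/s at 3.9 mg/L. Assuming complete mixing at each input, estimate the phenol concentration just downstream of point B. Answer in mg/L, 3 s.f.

0.295 mg/L

4.09 µg/L = 0.00409 mg/L.
After input A: C = (0.795·0.00409 + 0.38·0.615) / 1.175 = 0.2017 mg/L.
Over the 24 km reach to input B (t = 4e+04 s = 0.463 d), decay gives C = 0.2017·exp(−0.81·0.463) = 0.1386 mg/L.
51 L/s = 0.051 m³/s.
After input B: C = (1.175·0.1386 + 0.051·3.9) / 1.226 = 0.2951 mg/L.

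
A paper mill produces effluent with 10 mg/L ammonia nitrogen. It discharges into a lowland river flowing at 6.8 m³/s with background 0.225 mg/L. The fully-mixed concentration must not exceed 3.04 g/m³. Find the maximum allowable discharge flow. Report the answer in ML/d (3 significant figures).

Mass balance at complete mixing: C_std·(Q_w + Q_r) = Q_w·C_e + Q_r·C_b.
Rearranging, Q_w = Q_r·(C_std − C_b)/(C_e − C_std) = 6.8·(3.04 − 0.225) / (10 − 3.04) = 2.75 m³/s.
= 237.6 ML/d.

238 ML/d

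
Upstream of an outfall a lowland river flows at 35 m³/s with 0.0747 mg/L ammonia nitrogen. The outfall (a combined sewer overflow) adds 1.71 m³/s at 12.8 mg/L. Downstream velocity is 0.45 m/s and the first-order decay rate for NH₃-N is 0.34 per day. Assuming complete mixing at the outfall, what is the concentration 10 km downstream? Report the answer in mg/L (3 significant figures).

After complete mixing, C₀ = (1.71·12.8 + 35·0.0747) / 36.71 = 0.6675 mg/L.
Travel time t = 1e+04 m / 0.45 m/s = 2.222e+04 s = 0.2572 d.
C = 0.6675·exp(−0.34·0.2572) = 0.6675·0.9163 = 0.6116 mg/L.

0.612 mg/L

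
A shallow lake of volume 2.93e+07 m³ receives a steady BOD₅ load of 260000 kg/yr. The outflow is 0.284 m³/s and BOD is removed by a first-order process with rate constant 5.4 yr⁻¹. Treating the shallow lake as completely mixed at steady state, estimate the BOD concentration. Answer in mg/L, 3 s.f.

1.56 mg/L

Outflow Q = 0.284 m³/s × 3.156e+07 s/yr = 8.962e+06 m³/yr.
Steady-state CSTR mass balance: W = Q·C + k·V·C, so C = W/(Q + kV).
Q + kV = 8.962e+06 + 5.4·2.93e+07 = 1.672e+08 m³/yr.
C = 260000/1.672e+08 = 0.001555 kg/m³ = 1.555 mg/L.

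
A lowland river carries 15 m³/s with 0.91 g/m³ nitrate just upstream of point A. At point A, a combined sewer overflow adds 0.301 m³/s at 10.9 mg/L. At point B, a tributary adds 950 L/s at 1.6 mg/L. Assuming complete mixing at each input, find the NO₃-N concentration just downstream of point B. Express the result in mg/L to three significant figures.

After input A: C = (15·0.91 + 0.301·10.9) / 15.3 = 1.107 mg/L.
950 L/s = 0.95 m³/s.
After input B: C = (15.3·1.107 + 0.95·1.6) / 16.25 = 1.135 mg/L.

1.14 mg/L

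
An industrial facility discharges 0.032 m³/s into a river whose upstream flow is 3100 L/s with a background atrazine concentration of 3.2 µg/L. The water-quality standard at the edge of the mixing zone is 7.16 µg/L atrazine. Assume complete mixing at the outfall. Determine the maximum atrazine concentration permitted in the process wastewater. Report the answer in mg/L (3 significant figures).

3100 L/s = 3.1 m³/s.
3.2 µg/L = 0.0032 mg/L.
7.16 µg/L = 0.00716 mg/L.
Mass balance: 0.00716·3.132 = 0.032·Cₑ + 3.1·0.0032.
Cₑ = (0.02243 − 0.00992) / 0.032 = 0.3908 mg/L.

0.391 mg/L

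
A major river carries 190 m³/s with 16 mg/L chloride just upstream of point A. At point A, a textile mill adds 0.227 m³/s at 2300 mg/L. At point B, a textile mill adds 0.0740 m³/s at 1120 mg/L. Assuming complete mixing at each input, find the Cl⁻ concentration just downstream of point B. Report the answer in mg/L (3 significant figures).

After input A: C = (190·16 + 0.227·2300) / 190.2 = 18.73 mg/L.
After input B: C = (190.2·18.73 + 0.074·1120) / 190.3 = 19.15 mg/L.

19.2 mg/L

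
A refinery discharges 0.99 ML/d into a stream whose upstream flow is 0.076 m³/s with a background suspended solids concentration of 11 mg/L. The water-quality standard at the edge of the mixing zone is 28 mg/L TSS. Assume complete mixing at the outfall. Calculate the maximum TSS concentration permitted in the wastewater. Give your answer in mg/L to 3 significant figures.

0.99 ML/d = 0.01146 m³/s.
Mass balance: 28·0.08746 = 0.01146·Cₑ + 0.076·11.
Cₑ = (2.449 − 0.836) / 0.01146 = 140.8 mg/L.

141 mg/L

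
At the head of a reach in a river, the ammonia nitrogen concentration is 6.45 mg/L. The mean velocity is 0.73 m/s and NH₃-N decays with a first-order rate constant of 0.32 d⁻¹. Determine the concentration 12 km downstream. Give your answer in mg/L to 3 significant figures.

6.07 mg/L

Travel time t = 12 km / 0.73 m/s = 1.2e+04/0.73 = 1.644e+04 s = 0.1903 d.
First-order decay: C = 6.45·exp(−0.32·0.1903) = 6.45·0.9409 = 6.069 mg/L.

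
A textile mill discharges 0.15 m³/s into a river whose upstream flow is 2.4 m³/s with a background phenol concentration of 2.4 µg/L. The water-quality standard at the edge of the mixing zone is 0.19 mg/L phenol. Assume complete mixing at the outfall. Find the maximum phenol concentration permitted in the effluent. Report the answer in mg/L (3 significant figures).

2.4 µg/L = 0.0024 mg/L.
Mass balance: 0.19·2.55 = 0.15·Cₑ + 2.4·0.0024.
Cₑ = (0.4845 − 0.00576) / 0.15 = 3.192 mg/L.

3.19 mg/L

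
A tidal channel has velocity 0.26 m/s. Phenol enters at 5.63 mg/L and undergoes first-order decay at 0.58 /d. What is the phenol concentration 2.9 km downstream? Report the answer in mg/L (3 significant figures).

Travel time t = 2.9 km / 0.26 m/s = 2900/0.26 = 1.115e+04 s = 0.1291 d.
First-order decay: C = 5.63·exp(−0.58·0.1291) = 5.63·0.9279 = 5.224 mg/L.

5.22 mg/L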